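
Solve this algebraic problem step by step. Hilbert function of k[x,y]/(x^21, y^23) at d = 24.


k[x,y], I = (x^21, y^23), d = 24
Need i < 21 and d-i < 23.
Range: 2 <= i <= 20.
H(24) = 19


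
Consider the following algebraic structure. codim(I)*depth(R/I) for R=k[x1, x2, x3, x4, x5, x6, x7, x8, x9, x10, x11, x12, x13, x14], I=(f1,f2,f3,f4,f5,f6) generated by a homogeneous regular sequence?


codim=6, depth=dim(R/I)=14-6=8
Product=6*8=48


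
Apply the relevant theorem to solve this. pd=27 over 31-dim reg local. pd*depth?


pd+depth=31
depth=31-27=4
pd*depth=27*4=108


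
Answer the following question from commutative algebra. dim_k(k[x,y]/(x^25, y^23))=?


Basis: x^i*y^j, i<25, j<23
25*23=575


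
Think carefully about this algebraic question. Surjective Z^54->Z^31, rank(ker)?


rank(ker) = 54-31 = 23


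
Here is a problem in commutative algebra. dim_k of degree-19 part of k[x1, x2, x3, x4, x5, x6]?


C(d+n-1,n-1)=C(24,5)=42504


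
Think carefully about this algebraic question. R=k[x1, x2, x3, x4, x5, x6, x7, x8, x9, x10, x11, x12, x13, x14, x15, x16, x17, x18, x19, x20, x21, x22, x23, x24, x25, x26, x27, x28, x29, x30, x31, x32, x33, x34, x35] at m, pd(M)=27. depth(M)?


pd+depth=depth(R)=35
depth=35-27=8


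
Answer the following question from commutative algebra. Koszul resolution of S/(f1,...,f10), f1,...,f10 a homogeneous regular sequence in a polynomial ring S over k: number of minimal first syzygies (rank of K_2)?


Regular sequence => Koszul complex is the minimal free resolution.
Syz_1 minimally generated by Koszul relations f_i*e_j - f_j*e_i (i<j): mu(Syz_1) = beta_2 = C(m,2) = m(m-1)/2
m=10
10*9/2 = 45


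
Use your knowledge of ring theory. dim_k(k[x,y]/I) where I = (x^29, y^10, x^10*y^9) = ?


k[x,y]/I, I = (x^29, y^10, x^10*y^9)
Rect: 29x10=290. Corner: (29-10)x(10-9)=19.
dim = 290-19 = 271


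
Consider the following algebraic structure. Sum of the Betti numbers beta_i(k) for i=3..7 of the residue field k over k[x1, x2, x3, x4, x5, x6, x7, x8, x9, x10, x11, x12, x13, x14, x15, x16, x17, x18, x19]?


Koszul resolution: beta_i(k)=C(n,i), n=19
C(19,3)=969, C(19,4)=3876, C(19,5)=11628, C(19,6)=27132, C(19,7)=50388
Sum=93993


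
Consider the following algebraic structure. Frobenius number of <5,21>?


gcd(5,21)=1 => F=ab-a-b=5*21-5-21=105-26=79


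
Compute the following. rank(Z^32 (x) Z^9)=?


rank(M(x)N) = rank(M)*rank(N)
32*9 = 288


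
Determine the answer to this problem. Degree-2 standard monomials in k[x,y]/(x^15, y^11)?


k[x,y], I = (x^15, y^11), d = 2
Need i < 15 and d-i < 11.
Range: 0 <= i <= 2.
H(2) = 3


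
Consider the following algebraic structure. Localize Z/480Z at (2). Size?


2-primary part: 480=2^5*15
Size=2^5=32


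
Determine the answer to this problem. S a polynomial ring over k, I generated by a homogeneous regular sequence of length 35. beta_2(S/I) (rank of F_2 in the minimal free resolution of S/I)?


Regular sequence => Koszul complex is the minimal free resolution.
Syz_1 minimally generated by Koszul relations f_i*e_j - f_j*e_i (i<j): mu(Syz_1) = beta_2 = C(m,2) = m(m-1)/2
m=35
35*34/2 = 595


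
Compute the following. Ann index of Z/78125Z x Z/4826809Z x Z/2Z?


Exponent = lcm of the cyclic orders; pairwise coprime => product.
5^7*13^6*2^1=78125*4826809*2=754188906250


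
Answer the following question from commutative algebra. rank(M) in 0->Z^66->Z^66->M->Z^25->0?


Alt sum=0:
(-1)^0*66 + (-1)^1*66 + (-1)^2*? + (-1)^3*25=0
rank(M)=25


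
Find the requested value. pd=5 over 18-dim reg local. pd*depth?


pd+depth=18
depth=18-5=13
pd*depth=5*13=65


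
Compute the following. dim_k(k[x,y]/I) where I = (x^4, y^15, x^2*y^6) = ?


k[x,y]/I, I = (x^4, y^15, x^2*y^6)
Rect: 4x15=60. Corner: (4-2)x(15-6)=18.
dim = 60-18 = 42


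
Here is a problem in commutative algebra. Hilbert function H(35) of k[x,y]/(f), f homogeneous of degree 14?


H(t)=d for t>=d-1.
d=14, t=35
H(35)=14


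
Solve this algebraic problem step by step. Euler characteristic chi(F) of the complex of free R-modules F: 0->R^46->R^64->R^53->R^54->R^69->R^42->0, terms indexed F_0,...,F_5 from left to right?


chi = sum (-1)^i * rank:
(-1)^0*46=46
(-1)^1*64=-64
(-1)^2*53=53
(-1)^3*54=-54
(-1)^4*69=69
(-1)^5*42=-42
chi=8


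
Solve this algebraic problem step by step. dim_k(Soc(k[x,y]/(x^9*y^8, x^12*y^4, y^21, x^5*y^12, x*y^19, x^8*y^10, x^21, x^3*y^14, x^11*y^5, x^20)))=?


Socle = ann(m) = span of standard monomials u with x*u, y*u in I (staircase corners).
Redundant generators: x^21
Minimal generators: x^20, x^12*y^4, x^11*y^5, x^9*y^8, x^8*y^10, x^5*y^12, x^3*y^14, x*y^19, y^21
Corners: y^20, x^2y^18, x^4y^13, x^7y^11, x^8y^9, x^10y^7, x^11y^4, x^19y^3
Socle dim=8


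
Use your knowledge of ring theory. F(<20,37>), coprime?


gcd(20,37)=1 => F=ab-a-b=20*37-20-37=740-57=683


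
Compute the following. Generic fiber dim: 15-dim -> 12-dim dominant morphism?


dim(fiber)=dim(X)-dim(Y)=15-12=3


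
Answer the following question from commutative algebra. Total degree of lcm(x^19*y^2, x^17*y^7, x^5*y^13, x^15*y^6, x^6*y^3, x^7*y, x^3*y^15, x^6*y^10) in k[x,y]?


lcm = componentwise max:
x: max(19,17,5,15,6,7,3,6)=19
y: max(2,7,13,6,3,1,15,10)=15
Total=19+15=34


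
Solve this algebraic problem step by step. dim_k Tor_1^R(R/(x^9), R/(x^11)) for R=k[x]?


Tor_1(R/I,R/J)=(I cap J)/IJ=(x^11)/(x^20)
dim=20-11=min(9,11)=9


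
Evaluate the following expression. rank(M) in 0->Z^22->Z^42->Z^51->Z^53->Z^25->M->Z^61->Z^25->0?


Alt sum=0:
(-1)^0*22 + (-1)^1*42 + (-1)^2*51 + (-1)^3*53 + (-1)^4*25 + (-1)^5*? + (-1)^6*61 + (-1)^7*25=0
rank(M)=39


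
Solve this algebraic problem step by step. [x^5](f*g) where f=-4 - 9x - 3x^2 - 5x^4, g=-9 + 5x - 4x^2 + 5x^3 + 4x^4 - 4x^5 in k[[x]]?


[x^5] = sum a_i*b_j, i+j=5
  -4*-4=16
  -9*4=-36
  -3*5=-15
  -5*5=-25
Sum=-60


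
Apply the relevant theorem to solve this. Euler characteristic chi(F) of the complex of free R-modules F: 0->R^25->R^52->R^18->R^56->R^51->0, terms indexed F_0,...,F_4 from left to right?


chi = sum (-1)^i * rank:
(-1)^0*25=25
(-1)^1*52=-52
(-1)^2*18=18
(-1)^3*56=-56
(-1)^4*51=51
chi=-14


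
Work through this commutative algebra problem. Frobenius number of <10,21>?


gcd(10,21)=1 => F=ab-a-b=10*21-10-21=210-31=179


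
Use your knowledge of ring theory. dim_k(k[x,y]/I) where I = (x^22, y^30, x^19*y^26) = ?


k[x,y]/I, I = (x^22, y^30, x^19*y^26)
Rect: 22x30=660. Corner: (22-19)x(30-26)=12.
dim = 660-12 = 648


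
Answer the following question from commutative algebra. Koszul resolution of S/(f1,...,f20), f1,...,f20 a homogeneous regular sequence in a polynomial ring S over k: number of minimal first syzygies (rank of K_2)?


Regular sequence => Koszul complex is the minimal free resolution.
Syz_1 minimally generated by Koszul relations f_i*e_j - f_j*e_i (i<j): mu(Syz_1) = beta_2 = C(m,2) = m(m-1)/2
m=20
20*19/2 = 190


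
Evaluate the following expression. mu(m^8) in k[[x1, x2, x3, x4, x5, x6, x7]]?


C(n+d-1,d)=C(14,8)=3003


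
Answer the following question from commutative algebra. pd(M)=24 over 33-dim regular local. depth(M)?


pd+depth=depth(R)=33
depth=33-24=9


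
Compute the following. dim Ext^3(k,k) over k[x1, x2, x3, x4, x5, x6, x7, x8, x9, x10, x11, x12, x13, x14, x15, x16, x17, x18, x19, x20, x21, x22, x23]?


C(n,i)=C(23,3)=1771


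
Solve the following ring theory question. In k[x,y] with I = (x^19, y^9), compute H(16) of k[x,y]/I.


k[x,y], I = (x^19, y^9), d = 16
Need i < 19 and d-i < 9.
Range: 8 <= i <= 16.
H(16) = 9


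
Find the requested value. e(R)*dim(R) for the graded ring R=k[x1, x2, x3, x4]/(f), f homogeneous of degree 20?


e(R)=deg(f)=20, dim(R)=4-1=3
e*dim=20*3=60


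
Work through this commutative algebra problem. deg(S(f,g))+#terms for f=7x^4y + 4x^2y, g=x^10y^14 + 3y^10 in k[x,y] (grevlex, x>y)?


LT(f)=7x^4y, LT(g)=x^10y^14
lcm(LM)=x^10y^14
S(f,g) (scaled by 7 to clear denominators) = x^6y^13*f - 7*g = 4x^8y^14 - 21y^10
2 terms, deg 22.
22+2=24


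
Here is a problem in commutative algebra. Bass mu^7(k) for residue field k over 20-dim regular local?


C(n,i)=C(20,7)=77520


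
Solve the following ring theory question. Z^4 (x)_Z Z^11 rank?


rank(M(x)N) = rank(M)*rank(N)
4*11 = 44


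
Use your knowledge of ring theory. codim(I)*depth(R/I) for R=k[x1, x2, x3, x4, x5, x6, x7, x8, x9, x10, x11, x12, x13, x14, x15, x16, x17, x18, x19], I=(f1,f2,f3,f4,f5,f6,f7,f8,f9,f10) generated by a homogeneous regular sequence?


codim=10, depth=dim(R/I)=19-10=9
Product=10*9=90


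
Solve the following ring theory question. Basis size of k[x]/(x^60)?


Basis: 1,x,...,x^59
dim=60


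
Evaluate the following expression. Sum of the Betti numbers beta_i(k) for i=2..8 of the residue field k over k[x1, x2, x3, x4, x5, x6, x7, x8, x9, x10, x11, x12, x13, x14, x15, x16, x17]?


Koszul resolution: beta_i(k)=C(n,i), n=17
C(17,2)=136, C(17,3)=680, C(17,4)=2380, C(17,5)=6188, C(17,6)=12376, C(17,7)=19448, C(17,8)=24310
Sum=65518


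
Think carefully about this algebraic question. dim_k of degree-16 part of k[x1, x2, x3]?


C(d+n-1,n-1)=C(18,2)=153


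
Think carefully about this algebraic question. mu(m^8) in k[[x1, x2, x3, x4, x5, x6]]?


C(n+d-1,d)=C(13,8)=1287


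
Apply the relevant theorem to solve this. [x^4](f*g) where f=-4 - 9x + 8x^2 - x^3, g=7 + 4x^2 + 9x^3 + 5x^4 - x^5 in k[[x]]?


[x^4] = sum a_i*b_j, i+j=4
  -4*5=-20
  -9*9=-81
  8*4=32
Sum=-69


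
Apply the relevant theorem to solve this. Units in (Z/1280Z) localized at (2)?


Local ring = Z/256Z.
phi(256) = 2^7*(2-1) = 128


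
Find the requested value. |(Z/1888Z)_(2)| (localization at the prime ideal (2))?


2-primary part: 1888=2^5*59
Size=2^5=32


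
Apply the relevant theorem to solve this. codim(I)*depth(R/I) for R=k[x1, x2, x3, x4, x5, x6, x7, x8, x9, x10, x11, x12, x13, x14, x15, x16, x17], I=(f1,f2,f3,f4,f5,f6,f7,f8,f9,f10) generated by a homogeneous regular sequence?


codim=10, depth=dim(R/I)=17-10=7
Product=10*7=70


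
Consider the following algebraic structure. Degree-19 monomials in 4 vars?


C(d+n-1,n-1)=C(22,3)=1540


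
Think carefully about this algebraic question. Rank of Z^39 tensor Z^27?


rank(M(x)N) = rank(M)*rank(N)
39*27 = 1053


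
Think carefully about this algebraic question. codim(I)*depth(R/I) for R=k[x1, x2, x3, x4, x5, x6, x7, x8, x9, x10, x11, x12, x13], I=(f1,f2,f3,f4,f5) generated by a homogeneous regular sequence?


codim=5, depth=dim(R/I)=13-5=8
Product=5*8=40


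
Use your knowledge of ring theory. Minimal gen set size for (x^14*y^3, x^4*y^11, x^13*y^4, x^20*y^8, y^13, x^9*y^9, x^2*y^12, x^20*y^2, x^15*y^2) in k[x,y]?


Remove redundant (divisible by others).
x^20*y^8 redundant.
x^20*y^2 redundant.
Min: x^15*y^2, x^14*y^3, x^13*y^4, x^9*y^9, x^4*y^11, x^2*y^12, y^13
Count=7


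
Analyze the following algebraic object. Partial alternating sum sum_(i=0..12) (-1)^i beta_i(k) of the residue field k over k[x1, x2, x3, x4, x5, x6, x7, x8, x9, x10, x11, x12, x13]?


Koszul resolution: beta_i(k)=C(n,i), n=13
sum_(i=0..p) (-1)^i C(n,i) = (-1)^p C(n-1,p)
(-1)^12*C(12,12) = (-1)^12*1 = 1


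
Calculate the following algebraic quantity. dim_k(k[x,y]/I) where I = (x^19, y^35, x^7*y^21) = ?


k[x,y]/I, I = (x^19, y^35, x^7*y^21)
Rect: 19x35=665. Corner: (19-7)x(35-21)=168.
dim = 665-168 = 497


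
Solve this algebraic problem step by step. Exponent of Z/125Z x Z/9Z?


Exponent = lcm of the cyclic orders; pairwise coprime => product.
5^3*3^2=125*9=1125


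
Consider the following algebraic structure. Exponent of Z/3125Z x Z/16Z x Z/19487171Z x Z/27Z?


Exponent = lcm of the cyclic orders; pairwise coprime => product.
5^5*2^4*11^7*3^3=3125*16*19487171*27=26307680850000


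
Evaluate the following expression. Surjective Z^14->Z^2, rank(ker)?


rank(ker) = 14-2 = 12


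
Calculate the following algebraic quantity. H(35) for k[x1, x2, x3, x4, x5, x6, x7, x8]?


C(d+n-1,n-1)=C(42,7)=26978328


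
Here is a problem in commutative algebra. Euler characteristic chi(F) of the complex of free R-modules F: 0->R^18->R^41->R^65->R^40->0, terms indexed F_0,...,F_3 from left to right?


chi = sum (-1)^i * rank:
(-1)^0*18=18
(-1)^1*41=-41
(-1)^2*65=65
(-1)^3*40=-40
chi=2


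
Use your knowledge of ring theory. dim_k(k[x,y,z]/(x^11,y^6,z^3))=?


Basis: x^iy^jz^k, i<11,j<6,k<3
11*6*3=198


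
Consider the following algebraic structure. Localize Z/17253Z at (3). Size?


3-primary part: 17253=3^5*71
Size=3^5=243


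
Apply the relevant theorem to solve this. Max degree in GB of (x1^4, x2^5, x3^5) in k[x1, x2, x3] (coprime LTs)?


Pure powers, coprime LTs => already GB.
Degrees: 4, 5, 5
Max=5


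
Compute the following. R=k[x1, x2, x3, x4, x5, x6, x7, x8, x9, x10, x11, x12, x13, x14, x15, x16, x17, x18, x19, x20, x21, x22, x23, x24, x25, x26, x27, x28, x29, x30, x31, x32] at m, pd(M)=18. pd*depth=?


pd+depth=32
depth=32-18=14
pd*depth=18*14=252


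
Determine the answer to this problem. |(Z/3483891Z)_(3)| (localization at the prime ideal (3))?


3-primary part: 3483891=3^10*59
Size=3^10=59049


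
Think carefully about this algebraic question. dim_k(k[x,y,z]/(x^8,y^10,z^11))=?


Basis: x^iy^jz^k, i<8,j<10,k<11
8*10*11=880


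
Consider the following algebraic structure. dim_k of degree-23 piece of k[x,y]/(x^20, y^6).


k[x,y], I = (x^20, y^6), d = 23
Need i < 20 and d-i < 6.
Range: 18 <= i <= 19.
H(23) = 2


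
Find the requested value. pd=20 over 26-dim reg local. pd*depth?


pd+depth=26
depth=26-20=6
pd*depth=20*6=120


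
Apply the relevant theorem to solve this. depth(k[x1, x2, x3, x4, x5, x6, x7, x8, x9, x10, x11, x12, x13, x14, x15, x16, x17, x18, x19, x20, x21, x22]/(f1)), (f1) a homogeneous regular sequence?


depth(R)=22
depth(R/I)=22-1=21


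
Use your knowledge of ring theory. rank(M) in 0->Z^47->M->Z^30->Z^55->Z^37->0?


Alt sum=0:
(-1)^0*47 + (-1)^1*? + (-1)^2*30 + (-1)^3*55 + (-1)^4*37=0
rank(M)=59


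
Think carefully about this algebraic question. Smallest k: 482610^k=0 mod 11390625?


482610^k mod 11390625:
k=1: 482610
k=2: 8302725
k=3: 6831000
k=4: 50625
k=5: 10631250
k=6: 0
First zero at k = 6


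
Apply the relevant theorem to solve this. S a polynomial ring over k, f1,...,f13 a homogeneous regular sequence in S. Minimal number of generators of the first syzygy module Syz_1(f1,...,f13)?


Regular sequence => Koszul complex is the minimal free resolution.
Syz_1 minimally generated by Koszul relations f_i*e_j - f_j*e_i (i<j): mu(Syz_1) = beta_2 = C(m,2) = m(m-1)/2
m=13
13*12/2 = 78


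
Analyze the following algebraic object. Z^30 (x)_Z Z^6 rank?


rank(M(x)N) = rank(M)*rank(N)
30*6 = 180


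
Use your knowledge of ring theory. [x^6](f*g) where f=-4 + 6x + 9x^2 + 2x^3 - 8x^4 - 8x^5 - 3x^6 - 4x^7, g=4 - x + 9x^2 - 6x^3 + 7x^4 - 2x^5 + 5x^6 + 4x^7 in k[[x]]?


[x^6] = sum a_i*b_j, i+j=6
  -4*5=-20
  6*-2=-12
  9*7=63
  2*-6=-12
  -8*9=-72
  -8*-1=8
  -3*4=-12
Sum=-57


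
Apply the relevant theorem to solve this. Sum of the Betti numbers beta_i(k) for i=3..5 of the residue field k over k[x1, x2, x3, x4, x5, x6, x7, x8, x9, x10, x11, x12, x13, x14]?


Koszul resolution: beta_i(k)=C(n,i), n=14
C(14,3)=364, C(14,4)=1001, C(14,5)=2002
Sum=3367


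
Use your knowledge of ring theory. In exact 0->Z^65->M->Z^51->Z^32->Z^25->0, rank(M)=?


Alt sum=0:
(-1)^0*65 + (-1)^1*? + (-1)^2*51 + (-1)^3*32 + (-1)^4*25=0
rank(M)=109


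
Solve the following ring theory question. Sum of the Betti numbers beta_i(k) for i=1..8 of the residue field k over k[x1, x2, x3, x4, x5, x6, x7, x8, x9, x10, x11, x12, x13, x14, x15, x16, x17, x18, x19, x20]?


Koszul resolution: beta_i(k)=C(n,i), n=20
C(20,1)=20, C(20,2)=190, C(20,3)=1140, C(20,4)=4845, C(20,5)=15504, C(20,6)=38760, C(20,7)=77520, C(20,8)=125970
Sum=263949


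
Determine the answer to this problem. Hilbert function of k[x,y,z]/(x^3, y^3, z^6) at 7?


Need i<3, j<3, k<6 with i+j+k=7.
For each i, j ranges over max(0,7-i-5)..min(2,7-i):
  i=0: j in [2,2] -> 1
  i=1: j in [1,2] -> 2
  i=2: j in [0,2] -> 3
H(7) = 1+2+3 = 6


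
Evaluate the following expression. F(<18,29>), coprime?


gcd(18,29)=1 => F=ab-a-b=18*29-18-29=522-47=475


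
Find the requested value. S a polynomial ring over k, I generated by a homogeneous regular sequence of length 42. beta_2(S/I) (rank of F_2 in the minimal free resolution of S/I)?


Regular sequence => Koszul complex is the minimal free resolution.
Syz_1 minimally generated by Koszul relations f_i*e_j - f_j*e_i (i<j): mu(Syz_1) = beta_2 = C(m,2) = m(m-1)/2
m=42
42*41/2 = 861


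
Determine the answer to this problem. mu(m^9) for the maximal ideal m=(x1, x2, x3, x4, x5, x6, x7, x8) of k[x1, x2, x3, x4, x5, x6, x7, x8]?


Graded Nakayama: mu(m^d) = dim_k (m^d/m^(d+1)) = #degree-9 monomials in 8 vars
C(n+d-1,d)=C(16,9)=11440


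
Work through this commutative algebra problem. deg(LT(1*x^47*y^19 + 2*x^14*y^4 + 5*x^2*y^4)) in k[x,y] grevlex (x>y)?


LT: 1*x^47*y^19
deg_x=47, deg_y=19
Total=47+19=66


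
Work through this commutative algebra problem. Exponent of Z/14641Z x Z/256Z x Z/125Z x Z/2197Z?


Exponent = lcm of the cyclic orders; pairwise coprime => product.
11^4*2^8*5^3*13^3=14641*256*125*2197=1029320864000


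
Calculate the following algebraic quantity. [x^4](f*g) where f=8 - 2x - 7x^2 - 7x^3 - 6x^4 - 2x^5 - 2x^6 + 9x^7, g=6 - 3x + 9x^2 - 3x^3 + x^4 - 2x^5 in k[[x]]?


[x^4] = sum a_i*b_j, i+j=4
  8*1=8
  -2*-3=6
  -7*9=-63
  -7*-3=21
  -6*6=-36
Sum=-64


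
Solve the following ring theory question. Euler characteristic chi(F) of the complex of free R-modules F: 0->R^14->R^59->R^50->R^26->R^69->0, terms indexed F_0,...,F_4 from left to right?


chi = sum (-1)^i * rank:
(-1)^0*14=14
(-1)^1*59=-59
(-1)^2*50=50
(-1)^3*26=-26
(-1)^4*69=69
chi=48


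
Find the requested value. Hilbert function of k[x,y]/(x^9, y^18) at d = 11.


k[x,y], I = (x^9, y^18), d = 11
Need i < 9 and d-i < 18.
Range: 0 <= i <= 8.
H(11) = 9


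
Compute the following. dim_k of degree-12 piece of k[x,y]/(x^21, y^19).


k[x,y], I = (x^21, y^19), d = 12
Need i < 21 and d-i < 19.
Range: 0 <= i <= 12.
H(12) = 13


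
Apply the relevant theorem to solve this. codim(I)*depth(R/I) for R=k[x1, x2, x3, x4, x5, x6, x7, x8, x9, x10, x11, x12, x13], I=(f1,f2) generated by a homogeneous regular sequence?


codim=2, depth=dim(R/I)=13-2=11
Product=2*11=22


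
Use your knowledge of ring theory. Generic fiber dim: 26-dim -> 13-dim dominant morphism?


dim(fiber)=dim(X)-dim(Y)=26-13=13


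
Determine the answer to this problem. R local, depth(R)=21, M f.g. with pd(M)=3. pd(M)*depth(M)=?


pd+depth=21
depth=21-3=18
pd*depth=3*18=54


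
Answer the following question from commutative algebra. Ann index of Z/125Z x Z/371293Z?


Exponent = lcm of the cyclic orders; pairwise coprime => product.
5^3*13^5=125*371293=46411625


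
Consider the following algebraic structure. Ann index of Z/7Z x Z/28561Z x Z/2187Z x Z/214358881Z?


Exponent = lcm of the cyclic orders; pairwise coprime => product.
7^1*13^4*3^7*11^8=7*28561*2187*214358881=93726351939689469


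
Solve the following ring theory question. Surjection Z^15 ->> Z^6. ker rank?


rank(ker) = 15-6 = 9


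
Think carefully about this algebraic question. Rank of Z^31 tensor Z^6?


rank(M(x)N) = rank(M)*rank(N)
31*6 = 186


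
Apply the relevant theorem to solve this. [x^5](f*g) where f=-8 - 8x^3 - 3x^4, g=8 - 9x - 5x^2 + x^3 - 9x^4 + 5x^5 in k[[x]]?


[x^5] = sum a_i*b_j, i+j=5
  -8*5=-40
  -8*-5=40
  -3*-9=27
Sum=27


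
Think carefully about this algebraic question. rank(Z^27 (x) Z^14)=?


rank(M(x)N) = rank(M)*rank(N)
27*14 = 378


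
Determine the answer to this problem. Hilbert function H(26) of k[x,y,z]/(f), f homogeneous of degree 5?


C(28,2)-C(23,2)=378-253=125


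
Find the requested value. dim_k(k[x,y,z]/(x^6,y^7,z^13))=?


Basis: x^iy^jz^k, i<6,j<7,k<13
6*7*13=546


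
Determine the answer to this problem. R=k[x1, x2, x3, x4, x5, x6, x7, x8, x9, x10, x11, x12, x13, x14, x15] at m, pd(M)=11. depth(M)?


pd+depth=depth(R)=15
depth=15-11=4


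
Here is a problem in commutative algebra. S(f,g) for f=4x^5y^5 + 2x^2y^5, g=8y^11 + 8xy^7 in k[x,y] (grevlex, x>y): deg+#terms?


LT(f)=4x^5y^5, LT(g)=8y^11
lcm(LM)=x^5y^11
S(f,g) (scaled by 32 to clear denominators) = 8y^6*f - 4x^5*g = -32x^6y^7 + 16x^2y^11
2 terms, deg 13.
13+2=15


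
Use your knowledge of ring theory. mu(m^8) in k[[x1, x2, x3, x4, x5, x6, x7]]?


C(n+d-1,d)=C(14,8)=3003


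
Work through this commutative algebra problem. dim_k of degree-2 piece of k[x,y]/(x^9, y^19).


k[x,y], I = (x^9, y^19), d = 2
Need i < 9 and d-i < 19.
Range: 0 <= i <= 2.
H(2) = 3


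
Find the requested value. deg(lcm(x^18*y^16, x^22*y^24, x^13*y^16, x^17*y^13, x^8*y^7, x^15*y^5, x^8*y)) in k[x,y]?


lcm = componentwise max:
x: max(18,22,13,17,8,15,8)=22
y: max(16,24,16,13,7,5,1)=24
Total=22+24=46


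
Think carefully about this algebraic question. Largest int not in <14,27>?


gcd(14,27)=1 => F=ab-a-b=14*27-14-27=378-41=337


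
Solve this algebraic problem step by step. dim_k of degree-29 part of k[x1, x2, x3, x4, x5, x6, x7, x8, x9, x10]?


C(d+n-1,n-1)=C(38,9)=163011640


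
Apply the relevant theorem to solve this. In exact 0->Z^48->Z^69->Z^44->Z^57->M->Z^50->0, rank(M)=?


Alt sum=0:
(-1)^0*48 + (-1)^1*69 + (-1)^2*44 + (-1)^3*57 + (-1)^4*? + (-1)^5*50=0
rank(M)=84


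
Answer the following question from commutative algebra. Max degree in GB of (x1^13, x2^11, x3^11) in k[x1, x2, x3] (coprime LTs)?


Pure powers, coprime LTs => already GB.
Degrees: 13, 11, 11
Max=13


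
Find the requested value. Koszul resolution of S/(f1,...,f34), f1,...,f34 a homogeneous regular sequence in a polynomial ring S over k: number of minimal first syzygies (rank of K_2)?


Regular sequence => Koszul complex is the minimal free resolution.
Syz_1 minimally generated by Koszul relations f_i*e_j - f_j*e_i (i<j): mu(Syz_1) = beta_2 = C(m,2) = m(m-1)/2
m=34
34*33/2 = 561


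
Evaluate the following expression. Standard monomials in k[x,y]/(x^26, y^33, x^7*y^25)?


k[x,y]/I, I = (x^26, y^33, x^7*y^25)
Rect: 26x33=858. Corner: (26-7)x(33-25)=152.
dim = 858-152 = 706


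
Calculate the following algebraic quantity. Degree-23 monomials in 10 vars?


C(d+n-1,n-1)=C(32,9)=28048800


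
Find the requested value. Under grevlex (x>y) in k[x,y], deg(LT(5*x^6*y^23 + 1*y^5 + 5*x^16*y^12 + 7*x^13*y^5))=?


LT: 5*x^6*y^23
deg_x=6, deg_y=23
Total=6+23=29


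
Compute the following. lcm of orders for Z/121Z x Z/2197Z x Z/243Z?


Exponent = lcm of the cyclic orders; pairwise coprime => product.
11^2*13^3*3^5=121*2197*243=64598391


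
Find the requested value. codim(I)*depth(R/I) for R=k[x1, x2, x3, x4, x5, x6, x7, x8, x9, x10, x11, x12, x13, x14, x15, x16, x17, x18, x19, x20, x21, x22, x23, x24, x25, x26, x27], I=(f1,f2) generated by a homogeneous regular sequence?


codim=2, depth=dim(R/I)=27-2=25
Product=2*25=50


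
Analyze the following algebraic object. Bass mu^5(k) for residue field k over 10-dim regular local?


C(n,i)=C(10,5)=252


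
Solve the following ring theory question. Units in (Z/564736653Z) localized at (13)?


Local ring = Z/62748517Z.
phi(62748517) = 13^6*(13-1) = 57921708


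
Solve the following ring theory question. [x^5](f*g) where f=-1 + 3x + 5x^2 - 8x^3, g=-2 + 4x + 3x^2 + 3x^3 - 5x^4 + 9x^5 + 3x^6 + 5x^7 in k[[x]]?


[x^5] = sum a_i*b_j, i+j=5
  -1*9=-9
  3*-5=-15
  5*3=15
  -8*3=-24
Sum=-33


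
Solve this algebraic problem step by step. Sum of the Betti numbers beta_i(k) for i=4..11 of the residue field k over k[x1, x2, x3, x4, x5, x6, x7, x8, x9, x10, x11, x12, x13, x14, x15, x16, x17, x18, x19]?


Koszul resolution: beta_i(k)=C(n,i), n=19
C(19,4)=3876, C(19,5)=11628, C(19,6)=27132, C(19,7)=50388, C(19,8)=75582, C(19,9)=92378, C(19,10)=92378, C(19,11)=75582
Sum=428944


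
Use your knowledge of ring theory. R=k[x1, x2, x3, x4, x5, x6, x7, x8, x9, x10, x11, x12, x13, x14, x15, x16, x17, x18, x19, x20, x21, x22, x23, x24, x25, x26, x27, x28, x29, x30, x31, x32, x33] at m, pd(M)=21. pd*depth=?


pd+depth=33
depth=33-21=12
pd*depth=21*12=252


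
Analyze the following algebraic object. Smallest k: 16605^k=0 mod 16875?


16605^k mod 16875:
k=1: 16605
k=2: 5400
k=3: 10125
k=4: 0
First zero at k = 4


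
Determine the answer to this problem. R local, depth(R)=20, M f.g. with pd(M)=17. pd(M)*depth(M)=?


pd+depth=20
depth=20-17=3
pd*depth=17*3=51


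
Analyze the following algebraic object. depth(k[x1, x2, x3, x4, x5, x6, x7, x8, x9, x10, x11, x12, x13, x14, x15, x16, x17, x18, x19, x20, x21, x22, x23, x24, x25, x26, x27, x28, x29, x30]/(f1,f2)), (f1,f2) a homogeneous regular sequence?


depth(R)=30
depth(R/I)=30-2=28


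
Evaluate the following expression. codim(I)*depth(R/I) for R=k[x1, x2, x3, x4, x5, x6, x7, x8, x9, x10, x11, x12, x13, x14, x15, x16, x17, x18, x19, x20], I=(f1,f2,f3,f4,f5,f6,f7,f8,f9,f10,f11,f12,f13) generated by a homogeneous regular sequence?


codim=13, depth=dim(R/I)=20-13=7
Product=13*7=91


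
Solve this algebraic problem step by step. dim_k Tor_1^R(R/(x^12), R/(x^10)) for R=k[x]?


Tor_1(R/I,R/J)=(I cap J)/IJ=(x^12)/(x^22)
dim=22-12=min(12,10)=10


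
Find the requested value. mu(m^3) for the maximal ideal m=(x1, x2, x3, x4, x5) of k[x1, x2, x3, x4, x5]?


Graded Nakayama: mu(m^d) = dim_k (m^d/m^(d+1)) = #degree-3 monomials in 5 vars
C(n+d-1,d)=C(7,3)=35


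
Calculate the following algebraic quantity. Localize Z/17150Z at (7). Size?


7-primary part: 17150=7^3*50
Size=7^3=343


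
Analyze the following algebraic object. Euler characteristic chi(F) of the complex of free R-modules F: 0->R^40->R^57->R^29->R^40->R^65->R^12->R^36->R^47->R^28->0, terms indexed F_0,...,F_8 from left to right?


chi = sum (-1)^i * rank:
(-1)^0*40=40
(-1)^1*57=-57
(-1)^2*29=29
(-1)^3*40=-40
(-1)^4*65=65
(-1)^5*12=-12
(-1)^6*36=36
(-1)^7*47=-47
(-1)^8*28=28
chi=42


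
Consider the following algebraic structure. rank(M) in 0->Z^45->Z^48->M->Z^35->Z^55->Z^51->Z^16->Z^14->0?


Alt sum=0:
(-1)^0*45 + (-1)^1*48 + (-1)^2*? + (-1)^3*35 + (-1)^4*55 + (-1)^5*51 + (-1)^6*16 + (-1)^7*14=0
rank(M)=32


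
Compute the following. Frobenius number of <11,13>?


gcd(11,13)=1 => F=ab-a-b=11*13-11-13=143-24=119


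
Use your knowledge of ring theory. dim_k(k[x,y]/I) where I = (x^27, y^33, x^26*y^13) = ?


k[x,y]/I, I = (x^27, y^33, x^26*y^13)
Rect: 27x33=891. Corner: (27-26)x(33-13)=20.
dim = 891-20 = 871


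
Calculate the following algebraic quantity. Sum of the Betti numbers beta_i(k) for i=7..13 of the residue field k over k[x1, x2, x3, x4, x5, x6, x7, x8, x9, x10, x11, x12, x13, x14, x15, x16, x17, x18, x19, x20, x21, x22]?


Koszul resolution: beta_i(k)=C(n,i), n=22
C(22,7)=170544, C(22,8)=319770, C(22,9)=497420, C(22,10)=646646, C(22,11)=705432, C(22,12)=646646, C(22,13)=497420
Sum=3483878


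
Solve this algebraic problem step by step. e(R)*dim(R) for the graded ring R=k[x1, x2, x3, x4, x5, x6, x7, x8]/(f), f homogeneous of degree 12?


e(R)=deg(f)=12, dim(R)=8-1=7
e*dim=12*7=84


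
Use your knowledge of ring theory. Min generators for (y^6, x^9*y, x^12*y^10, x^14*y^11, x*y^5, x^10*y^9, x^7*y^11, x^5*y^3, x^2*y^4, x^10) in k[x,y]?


Remove redundant (divisible by others).
x^7*y^11 redundant.
x^14*y^11 redundant.
x^10*y^9 redundant.
x^12*y^10 redundant.
Min: x^10, x^9*y, x^5*y^3, x^2*y^4, x*y^5, y^6
Count=6


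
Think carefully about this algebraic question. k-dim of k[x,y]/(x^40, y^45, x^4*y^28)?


k[x,y]/I, I = (x^40, y^45, x^4*y^28)
Rect: 40x45=1800. Corner: (40-4)x(45-28)=612.
dim = 1800-612 = 1188


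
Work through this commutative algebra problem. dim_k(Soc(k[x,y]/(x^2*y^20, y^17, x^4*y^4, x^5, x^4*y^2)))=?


Socle = ann(m) = span of standard monomials u with x*u, y*u in I (staircase corners).
Redundant generators: x^2*y^20, x^4*y^4
Minimal generators: x^5, x^4*y^2, y^17
Corners: x^3y^16, x^4y
Socle dim=2


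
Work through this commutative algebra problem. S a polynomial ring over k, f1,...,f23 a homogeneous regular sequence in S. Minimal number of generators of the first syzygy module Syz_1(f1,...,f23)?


Regular sequence => Koszul complex is the minimal free resolution.
Syz_1 minimally generated by Koszul relations f_i*e_j - f_j*e_i (i<j): mu(Syz_1) = beta_2 = C(m,2) = m(m-1)/2
m=23
23*22/2 = 253


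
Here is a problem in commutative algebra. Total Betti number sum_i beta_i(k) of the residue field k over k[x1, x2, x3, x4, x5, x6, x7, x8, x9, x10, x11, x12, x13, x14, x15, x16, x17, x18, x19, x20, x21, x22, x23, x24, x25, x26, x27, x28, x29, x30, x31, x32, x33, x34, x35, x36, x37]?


Koszul resolution: beta_i(k)=C(n,i), n=37
sum_i C(37,i) = 2^37 = 137438953472


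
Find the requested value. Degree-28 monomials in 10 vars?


C(d+n-1,n-1)=C(37,9)=124403620


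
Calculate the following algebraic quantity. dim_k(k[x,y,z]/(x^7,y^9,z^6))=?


Basis: x^iy^jz^k, i<7,j<9,k<6
7*9*6=378


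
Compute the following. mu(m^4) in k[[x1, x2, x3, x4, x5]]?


C(n+d-1,d)=C(8,4)=70


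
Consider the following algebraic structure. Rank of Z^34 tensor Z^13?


rank(M(x)N) = rank(M)*rank(N)
34*13 = 442


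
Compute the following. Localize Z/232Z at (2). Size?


2-primary part: 232=2^3*29
Size=2^3=8


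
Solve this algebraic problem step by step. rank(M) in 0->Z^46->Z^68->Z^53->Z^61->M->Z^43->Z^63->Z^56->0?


Alt sum=0:
(-1)^0*46 + (-1)^1*68 + (-1)^2*53 + (-1)^3*61 + (-1)^4*? + (-1)^5*43 + (-1)^6*63 + (-1)^7*56=0
rank(M)=66


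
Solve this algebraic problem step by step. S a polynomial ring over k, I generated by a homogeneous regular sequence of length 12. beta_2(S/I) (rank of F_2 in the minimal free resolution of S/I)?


Regular sequence => Koszul complex is the minimal free resolution.
Syz_1 minimally generated by Koszul relations f_i*e_j - f_j*e_i (i<j): mu(Syz_1) = beta_2 = C(m,2) = m(m-1)/2
m=12
12*11/2 = 66


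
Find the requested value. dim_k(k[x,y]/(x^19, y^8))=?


Basis: x^i*y^j, i<19, j<8
19*8=152


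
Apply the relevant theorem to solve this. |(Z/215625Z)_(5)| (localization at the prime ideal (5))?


5-primary part: 215625=5^5*69
Size=5^5=3125


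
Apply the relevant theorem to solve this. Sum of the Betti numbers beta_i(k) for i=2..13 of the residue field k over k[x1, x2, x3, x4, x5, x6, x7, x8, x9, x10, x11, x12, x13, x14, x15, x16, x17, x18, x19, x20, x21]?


Koszul resolution: beta_i(k)=C(n,i), n=21
C(21,2)=210, C(21,3)=1330, C(21,4)=5985, C(21,5)=20349, C(21,6)=54264, C(21,7)=116280, C(21,8)=203490, C(21,9)=293930, C(21,10)=352716, C(21,11)=352716, C(21,12)=293930, C(21,13)=203490
Sum=1898690


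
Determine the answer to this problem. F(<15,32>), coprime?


gcd(15,32)=1 => F=ab-a-b=15*32-15-32=480-47=433


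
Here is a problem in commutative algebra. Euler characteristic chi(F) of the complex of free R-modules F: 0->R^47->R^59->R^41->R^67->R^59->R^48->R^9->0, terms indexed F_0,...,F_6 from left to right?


chi = sum (-1)^i * rank:
(-1)^0*47=47
(-1)^1*59=-59
(-1)^2*41=41
(-1)^3*67=-67
(-1)^4*59=59
(-1)^5*48=-48
(-1)^6*9=9
chi=-18


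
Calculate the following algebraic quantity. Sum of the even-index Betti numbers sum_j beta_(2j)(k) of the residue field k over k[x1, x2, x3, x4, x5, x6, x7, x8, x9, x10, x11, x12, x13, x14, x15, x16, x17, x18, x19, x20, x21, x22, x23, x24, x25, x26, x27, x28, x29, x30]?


Koszul resolution: beta_i(k)=C(n,i), n=30
sum_even C(30,i) = 2^(n-1) = 2^29 = 536870912


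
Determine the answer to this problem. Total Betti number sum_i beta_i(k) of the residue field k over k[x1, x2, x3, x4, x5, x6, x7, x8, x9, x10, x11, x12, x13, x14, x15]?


Koszul resolution: beta_i(k)=C(n,i), n=15
sum_i C(15,i) = 2^15 = 32768


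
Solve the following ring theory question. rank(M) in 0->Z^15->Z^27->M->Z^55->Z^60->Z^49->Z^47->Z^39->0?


Alt sum=0:
(-1)^0*15 + (-1)^1*27 + (-1)^2*? + (-1)^3*55 + (-1)^4*60 + (-1)^5*49 + (-1)^6*47 + (-1)^7*39=0
rank(M)=48


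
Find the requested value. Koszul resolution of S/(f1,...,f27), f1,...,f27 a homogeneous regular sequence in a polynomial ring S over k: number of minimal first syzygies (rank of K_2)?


Regular sequence => Koszul complex is the minimal free resolution.
Syz_1 minimally generated by Koszul relations f_i*e_j - f_j*e_i (i<j): mu(Syz_1) = beta_2 = C(m,2) = m(m-1)/2
m=27
27*26/2 = 351


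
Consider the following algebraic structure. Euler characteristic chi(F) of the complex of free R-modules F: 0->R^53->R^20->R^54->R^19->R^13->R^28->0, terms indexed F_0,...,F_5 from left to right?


chi = sum (-1)^i * rank:
(-1)^0*53=53
(-1)^1*20=-20
(-1)^2*54=54
(-1)^3*19=-19
(-1)^4*13=13
(-1)^5*28=-28
chi=53


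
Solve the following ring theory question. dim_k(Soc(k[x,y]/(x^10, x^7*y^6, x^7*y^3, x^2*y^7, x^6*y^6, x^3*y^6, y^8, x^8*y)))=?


Socle = ann(m) = span of standard monomials u with x*u, y*u in I (staircase corners).
Redundant generators: x^7*y^6, x^6*y^6
Minimal generators: x^10, x^8*y, x^7*y^3, x^3*y^6, x^2*y^7, y^8
Corners: xy^7, x^2y^6, x^6y^5, x^7y^2, x^9
Socle dim=5


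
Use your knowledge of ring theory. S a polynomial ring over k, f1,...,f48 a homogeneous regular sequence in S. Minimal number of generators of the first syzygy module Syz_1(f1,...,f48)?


Regular sequence => Koszul complex is the minimal free resolution.
Syz_1 minimally generated by Koszul relations f_i*e_j - f_j*e_i (i<j): mu(Syz_1) = beta_2 = C(m,2) = m(m-1)/2
m=48
48*47/2 = 1128


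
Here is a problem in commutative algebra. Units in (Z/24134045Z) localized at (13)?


Local ring = Z/4826809Z.
phi(4826809) = 13^5*(13-1) = 4455516


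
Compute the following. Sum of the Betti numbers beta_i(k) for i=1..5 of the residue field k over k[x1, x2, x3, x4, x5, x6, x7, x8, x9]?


Koszul resolution: beta_i(k)=C(n,i), n=9
C(9,1)=9, C(9,2)=36, C(9,3)=84, C(9,4)=126, C(9,5)=126
Sum=381


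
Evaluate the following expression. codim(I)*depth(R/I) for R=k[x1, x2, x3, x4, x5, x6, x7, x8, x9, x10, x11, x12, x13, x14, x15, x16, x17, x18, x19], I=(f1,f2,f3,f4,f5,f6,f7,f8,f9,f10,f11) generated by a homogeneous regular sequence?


codim=11, depth=dim(R/I)=19-11=8
Product=11*8=88


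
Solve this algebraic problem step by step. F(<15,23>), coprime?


gcd(15,23)=1 => F=ab-a-b=15*23-15-23=345-38=307


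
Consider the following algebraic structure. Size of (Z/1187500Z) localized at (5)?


5-primary part: 1187500=5^6*76
Size=5^6=15625


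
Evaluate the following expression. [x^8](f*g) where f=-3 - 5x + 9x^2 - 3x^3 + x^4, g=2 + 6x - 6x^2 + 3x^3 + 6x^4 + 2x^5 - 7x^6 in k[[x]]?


[x^8] = sum a_i*b_j, i+j=8
  9*-7=-63
  -3*2=-6
  1*6=6
Sum=-63


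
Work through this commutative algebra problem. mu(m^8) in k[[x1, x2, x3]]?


C(n+d-1,d)=C(10,8)=45


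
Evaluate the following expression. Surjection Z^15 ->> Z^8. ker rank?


rank(ker) = 15-8 = 7


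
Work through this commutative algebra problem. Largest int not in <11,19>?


gcd(11,19)=1 => F=ab-a-b=11*19-11-19=209-30=179


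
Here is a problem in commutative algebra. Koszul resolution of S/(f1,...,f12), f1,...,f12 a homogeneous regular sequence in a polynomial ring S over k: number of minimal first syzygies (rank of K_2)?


Regular sequence => Koszul complex is the minimal free resolution.
Syz_1 minimally generated by Koszul relations f_i*e_j - f_j*e_i (i<j): mu(Syz_1) = beta_2 = C(m,2) = m(m-1)/2
m=12
12*11/2 = 66


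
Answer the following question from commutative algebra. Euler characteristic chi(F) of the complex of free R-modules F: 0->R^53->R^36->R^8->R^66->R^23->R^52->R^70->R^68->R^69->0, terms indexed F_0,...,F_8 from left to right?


chi = sum (-1)^i * rank:
(-1)^0*53=53
(-1)^1*36=-36
(-1)^2*8=8
(-1)^3*66=-66
(-1)^4*23=23
(-1)^5*52=-52
(-1)^6*70=70
(-1)^7*68=-68
(-1)^8*69=69
chi=1


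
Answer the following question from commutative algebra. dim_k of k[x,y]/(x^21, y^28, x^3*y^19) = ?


k[x,y]/I, I = (x^21, y^28, x^3*y^19)
Rect: 21x28=588. Corner: (21-3)x(28-19)=162.
dim = 588-162 = 426


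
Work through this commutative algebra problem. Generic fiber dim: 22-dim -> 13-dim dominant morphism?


dim(fiber)=dim(X)-dim(Y)=22-13=9


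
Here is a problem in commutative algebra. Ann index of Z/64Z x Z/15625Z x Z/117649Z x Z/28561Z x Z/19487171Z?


Exponent = lcm of the cyclic orders; pairwise coprime => product.
2^6*5^6*7^6*13^4*11^7=64*15625*117649*28561*19487171=65480267574941219000000


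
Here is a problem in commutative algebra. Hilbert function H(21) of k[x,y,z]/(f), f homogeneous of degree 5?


C(23,2)-C(18,2)=253-153=100


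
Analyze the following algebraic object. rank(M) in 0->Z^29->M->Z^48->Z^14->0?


Alt sum=0:
(-1)^0*29 + (-1)^1*? + (-1)^2*48 + (-1)^3*14=0
rank(M)=63


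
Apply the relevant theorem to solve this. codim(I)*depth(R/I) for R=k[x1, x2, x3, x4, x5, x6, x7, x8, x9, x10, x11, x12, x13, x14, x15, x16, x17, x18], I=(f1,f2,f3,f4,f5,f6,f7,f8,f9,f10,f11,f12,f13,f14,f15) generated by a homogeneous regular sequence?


codim=15, depth=dim(R/I)=18-15=3
Product=15*3=45


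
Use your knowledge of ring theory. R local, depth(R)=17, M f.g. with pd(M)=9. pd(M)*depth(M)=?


pd+depth=17
depth=17-9=8
pd*depth=9*8=72


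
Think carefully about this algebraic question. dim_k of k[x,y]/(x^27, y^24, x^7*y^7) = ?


k[x,y]/I, I = (x^27, y^24, x^7*y^7)
Rect: 27x24=648. Corner: (27-7)x(24-7)=340.
dim = 648-340 = 308


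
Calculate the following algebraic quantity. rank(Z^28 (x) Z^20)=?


rank(M(x)N) = rank(M)*rank(N)
28*20 = 560


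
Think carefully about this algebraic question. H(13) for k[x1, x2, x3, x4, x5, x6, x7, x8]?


C(d+n-1,n-1)=C(20,7)=77520


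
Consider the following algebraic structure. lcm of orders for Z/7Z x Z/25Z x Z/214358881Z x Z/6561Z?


Exponent = lcm of the cyclic orders; pairwise coprime => product.
7^1*5^2*11^8*3^8=7*25*214358881*6561=246121508192175


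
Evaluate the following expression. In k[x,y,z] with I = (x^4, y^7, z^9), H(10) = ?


Need i<4, j<7, k<9 with i+j+k=10.
For each i, j ranges over max(0,10-i-8)..min(6,10-i):
  i=0: j in [2,6] -> 5
  i=1: j in [1,6] -> 6
  i=2: j in [0,6] -> 7
  i=3: j in [0,6] -> 7
H(10) = 5+6+7+7 = 25


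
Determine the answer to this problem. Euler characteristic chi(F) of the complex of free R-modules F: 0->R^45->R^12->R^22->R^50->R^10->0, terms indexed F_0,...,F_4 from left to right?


chi = sum (-1)^i * rank:
(-1)^0*45=45
(-1)^1*12=-12
(-1)^2*22=22
(-1)^3*50=-50
(-1)^4*10=10
chi=15


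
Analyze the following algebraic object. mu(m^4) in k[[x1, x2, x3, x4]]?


C(n+d-1,d)=C(7,4)=35


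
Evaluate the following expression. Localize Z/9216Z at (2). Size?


2-primary part: 9216=2^10*9
Size=2^10=1024


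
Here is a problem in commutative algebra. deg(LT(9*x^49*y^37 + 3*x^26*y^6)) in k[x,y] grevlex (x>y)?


LT: 9*x^49*y^37
deg_x=49, deg_y=37
Total=49+37=86


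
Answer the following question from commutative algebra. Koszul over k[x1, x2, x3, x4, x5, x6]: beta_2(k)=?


C(n,i)=C(6,2)=15


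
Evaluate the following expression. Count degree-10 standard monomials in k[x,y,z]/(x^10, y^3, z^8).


Need i<10, j<3, k<8 with i+j+k=10.
For each i, j ranges over max(0,10-i-7)..min(2,10-i):
  i=0: j in [3,2] -> 0
  i=1: j in [2,2] -> 1
  i=2: j in [1,2] -> 2
  i=3: j in [0,2] -> 3
  i=4: j in [0,2] -> 3
  i=5: j in [0,2] -> 3
  i=6: j in [0,2] -> 3
  i=7: j in [0,2] -> 3
  i=8: j in [0,2] -> 3
  i=9: j in [0,1] -> 2
H(10) = 0+1+2+3+3+3+3+3+3+2 = 23
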